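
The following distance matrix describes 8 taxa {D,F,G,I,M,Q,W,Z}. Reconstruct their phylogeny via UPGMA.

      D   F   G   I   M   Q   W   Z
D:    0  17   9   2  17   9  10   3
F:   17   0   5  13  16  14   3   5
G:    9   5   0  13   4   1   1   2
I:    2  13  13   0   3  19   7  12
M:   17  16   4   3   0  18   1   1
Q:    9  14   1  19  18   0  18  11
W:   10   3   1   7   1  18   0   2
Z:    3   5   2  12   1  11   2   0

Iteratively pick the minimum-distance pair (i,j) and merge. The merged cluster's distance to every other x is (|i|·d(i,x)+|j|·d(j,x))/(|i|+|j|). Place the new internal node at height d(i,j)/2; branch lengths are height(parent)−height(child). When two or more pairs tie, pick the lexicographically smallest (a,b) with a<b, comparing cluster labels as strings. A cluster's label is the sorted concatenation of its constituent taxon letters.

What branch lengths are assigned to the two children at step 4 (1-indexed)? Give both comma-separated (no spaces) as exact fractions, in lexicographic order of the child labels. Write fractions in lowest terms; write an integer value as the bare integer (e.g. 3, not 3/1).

1,1

iteration 1: select G,Q (d=1); attach at lengths (1/2, 1/2); label the merged cluster GQ
  updated: d(D,GQ)=9, d(F,GQ)=19/2, d(GQ,I)=16, d(GQ,M)=11, d(GQ,W)=19/2, d(GQ,Z)=13/2
iteration 2: select M,W (d=1); attach at lengths (1/2, 1/2); label the merged cluster MW
  updated: d(D,MW)=27/2, d(F,MW)=19/2, d(GQ,MW)=41/4, d(I,MW)=5, d(MW,Z)=3/2
iteration 3: select MW,Z (d=3/2); attach at lengths (1/4, 3/4); label the merged cluster MWZ
  updated: d(D,MWZ)=10, d(F,MWZ)=8, d(GQ,MWZ)=9, d(I,MWZ)=22/3
iteration 4: select D,I (d=2); attach at lengths (1, 1); label the merged cluster DI
  updated: d(DI,F)=15, d(DI,GQ)=25/2, d(DI,MWZ)=26/3
iteration 5: select F,MWZ (d=8); attach at lengths (4, 13/4); label the merged cluster FMWZ
  updated: d(DI,FMWZ)=41/4, d(FMWZ,GQ)=73/8
iteration 6: select FMWZ,GQ (d=73/8); attach at lengths (9/16, 65/16); label the merged cluster FGMQWZ
  updated: d(DI,FGMQWZ)=11
iteration 7: select DI,FGMQWZ (d=11); attach at lengths (9/2, 15/16); label the merged cluster DFGIMQWZ
final tree: ((D:1,I:1):9/2,((F:4,((M:1/2,W:1/2):1/4,Z:3/4):13/4):9/16,(G:1/2,Q:1/2):65/16):15/16)
total length: 357/16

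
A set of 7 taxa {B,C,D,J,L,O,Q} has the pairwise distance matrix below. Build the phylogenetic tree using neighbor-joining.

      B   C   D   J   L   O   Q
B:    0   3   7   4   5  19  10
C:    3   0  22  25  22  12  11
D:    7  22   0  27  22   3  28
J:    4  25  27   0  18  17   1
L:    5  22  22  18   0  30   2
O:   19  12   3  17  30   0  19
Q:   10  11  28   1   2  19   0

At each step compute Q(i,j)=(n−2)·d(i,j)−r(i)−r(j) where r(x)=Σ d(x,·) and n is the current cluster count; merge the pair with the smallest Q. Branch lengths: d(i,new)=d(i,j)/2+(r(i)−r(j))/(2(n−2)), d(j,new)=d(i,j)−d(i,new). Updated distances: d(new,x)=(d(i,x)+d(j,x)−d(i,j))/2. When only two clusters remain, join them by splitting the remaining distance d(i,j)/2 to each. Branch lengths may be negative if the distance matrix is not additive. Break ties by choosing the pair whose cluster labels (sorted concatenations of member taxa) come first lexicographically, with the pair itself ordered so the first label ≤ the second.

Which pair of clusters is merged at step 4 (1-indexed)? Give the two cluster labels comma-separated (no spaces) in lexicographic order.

step 1: merge (D,O) at d=3, Q=-194; branch lengths D→12/5, O→3/5; new cluster DO
  updated: d(B,DO)=23/2, d(C,DO)=31/2, d(DO,J)=41/2, d(DO,L)=49/2, d(DO,Q)=22
step 2: merge (J,Q) at d=1, Q=-221/2; branch lengths J→53/16, Q→-37/16; new cluster JQ
  updated: d(B,JQ)=13/2, d(C,JQ)=35/2, d(DO,JQ)=83/4, d(JQ,L)=19/2
step 3: merge (JQ,L) at d=19/2, Q=-347/4; branch lengths JQ→29/8, L→47/8; new cluster JLQ
  updated: d(B,JLQ)=1, d(C,JLQ)=15, d(DO,JLQ)=143/8
step 4: merge (B,JLQ) at d=1, Q=-379/8; branch lengths B→-131/32, JLQ→163/32; new cluster BJLQ
  updated: d(BJLQ,C)=17/2, d(BJLQ,DO)=227/16
step 5: merge (BJLQ,C) at d=17/2, Q=-611/16; branch lengths BJLQ→115/32, C→157/32; new cluster BCJLQ
  updated: d(BCJLQ,DO)=339/32
step 6: merge (BCJLQ,DO) at d=339/32; branch lengths BCJLQ→339/64, DO→339/64; new cluster BCDJLOQ
final tree: (((B:-131/32,((J:53/16,Q:-37/16):29/8,L:47/8):163/32):115/32,C:157/32):339/64,(D:12/5,O:3/5):339/64)
total length: 1075/32

B,JLQ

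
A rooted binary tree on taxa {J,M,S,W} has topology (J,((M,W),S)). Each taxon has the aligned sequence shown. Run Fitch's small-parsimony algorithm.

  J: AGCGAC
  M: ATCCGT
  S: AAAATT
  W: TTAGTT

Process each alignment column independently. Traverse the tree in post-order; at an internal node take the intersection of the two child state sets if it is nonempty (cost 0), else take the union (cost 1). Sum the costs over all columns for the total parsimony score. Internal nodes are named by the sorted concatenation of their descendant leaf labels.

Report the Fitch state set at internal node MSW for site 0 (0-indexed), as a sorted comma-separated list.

A

[col 0] MW: children M:{A}, W:{T} ∪→ {A,T}; cost 1
[col 0] MSW: children MW:{A,T}, S:{A} ∩→ {A}; cost 0
[col 0] JMSW: children J:{A}, MSW:{A} ∩→ {A}; cost 0
[col 1] MW: children M:{T}, W:{T} ∩→ {T}; cost 0
[col 1] MSW: children MW:{T}, S:{A} ∪→ {A,T}; cost 1
[col 1] JMSW: children J:{G}, MSW:{A,T} ∪→ {A,G,T}; cost 1
[col 2] MW: children M:{C}, W:{A} ∪→ {A,C}; cost 1
[col 2] MSW: children MW:{A,C}, S:{A} ∩→ {A}; cost 0
[col 2] JMSW: children J:{C}, MSW:{A} ∪→ {A,C}; cost 1
[col 3] MW: children M:{C}, W:{G} ∪→ {C,G}; cost 1
[col 3] MSW: children MW:{C,G}, S:{A} ∪→ {A,C,G}; cost 1
[col 3] JMSW: children J:{G}, MSW:{A,C,G} ∩→ {G}; cost 0
[col 4] MW: children M:{G}, W:{T} ∪→ {G,T}; cost 1
[col 4] MSW: children MW:{G,T}, S:{T} ∩→ {T}; cost 0
[col 4] JMSW: children J:{A}, MSW:{T} ∪→ {A,T}; cost 1
[col 5] MW: children M:{T}, W:{T} ∩→ {T}; cost 0
[col 5] MSW: children MW:{T}, S:{T} ∩→ {T}; cost 0
[col 5] JMSW: children J:{C}, MSW:{T} ∪→ {C,T}; cost 1
per-site changes: [1, 2, 2, 2, 2, 1]; total = 10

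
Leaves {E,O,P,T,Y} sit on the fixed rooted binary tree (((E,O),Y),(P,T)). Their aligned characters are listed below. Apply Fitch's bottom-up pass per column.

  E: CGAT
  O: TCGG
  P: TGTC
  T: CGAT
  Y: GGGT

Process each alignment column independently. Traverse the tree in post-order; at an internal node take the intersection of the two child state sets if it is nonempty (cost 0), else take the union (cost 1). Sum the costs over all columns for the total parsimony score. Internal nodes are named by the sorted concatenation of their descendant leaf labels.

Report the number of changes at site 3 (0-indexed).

2

site 0, node EO: E={C} ∪ O={T} → {C,T} (+1)
site 0, node EOY: EO={C,T} ∪ Y={G} → {C,G,T} (+1)
site 0, node PT: P={T} ∪ T={C} → {C,T} (+1)
site 0, node EOPTY: EOY={C,G,T} ∩ PT={C,T} → {C,T} (+0)
site 1, node EO: E={G} ∪ O={C} → {C,G} (+1)
site 1, node EOY: EO={C,G} ∩ Y={G} → {G} (+0)
site 1, node PT: P={G} ∩ T={G} → {G} (+0)
site 1, node EOPTY: EOY={G} ∩ PT={G} → {G} (+0)
site 2, node EO: E={A} ∪ O={G} → {A,G} (+1)
site 2, node EOY: EO={A,G} ∩ Y={G} → {G} (+0)
site 2, node PT: P={T} ∪ T={A} → {A,T} (+1)
site 2, node EOPTY: EOY={G} ∪ PT={A,T} → {A,G,T} (+1)
site 3, node EO: E={T} ∪ O={G} → {G,T} (+1)
site 3, node EOY: EO={G,T} ∩ Y={T} → {T} (+0)
site 3, node PT: P={C} ∪ T={T} → {C,T} (+1)
site 3, node EOPTY: EOY={T} ∩ PT={C,T} → {T} (+0)
per-site changes: [3, 1, 3, 2]; total = 9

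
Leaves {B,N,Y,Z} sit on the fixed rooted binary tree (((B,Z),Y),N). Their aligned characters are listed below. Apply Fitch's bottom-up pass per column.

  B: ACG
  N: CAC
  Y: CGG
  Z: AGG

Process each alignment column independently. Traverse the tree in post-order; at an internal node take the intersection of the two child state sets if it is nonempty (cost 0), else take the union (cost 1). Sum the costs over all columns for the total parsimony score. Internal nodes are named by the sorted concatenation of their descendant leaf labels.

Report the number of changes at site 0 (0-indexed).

1

BZ@0: {A} ∩ {A} = {A} (intersection, +0)
BYZ@0: {A} ∪ {C} = {A,C} (union, +1)
BNYZ@0: {A,C} ∩ {C} = {C} (intersection, +0)
BZ@1: {C} ∪ {G} = {C,G} (union, +1)
BYZ@1: {C,G} ∩ {G} = {G} (intersection, +0)
BNYZ@1: {G} ∪ {A} = {A,G} (union, +1)
BZ@2: {G} ∩ {G} = {G} (intersection, +0)
BYZ@2: {G} ∩ {G} = {G} (intersection, +0)
BNYZ@2: {G} ∪ {C} = {C,G} (union, +1)
per-site changes: [1, 2, 1]; total = 4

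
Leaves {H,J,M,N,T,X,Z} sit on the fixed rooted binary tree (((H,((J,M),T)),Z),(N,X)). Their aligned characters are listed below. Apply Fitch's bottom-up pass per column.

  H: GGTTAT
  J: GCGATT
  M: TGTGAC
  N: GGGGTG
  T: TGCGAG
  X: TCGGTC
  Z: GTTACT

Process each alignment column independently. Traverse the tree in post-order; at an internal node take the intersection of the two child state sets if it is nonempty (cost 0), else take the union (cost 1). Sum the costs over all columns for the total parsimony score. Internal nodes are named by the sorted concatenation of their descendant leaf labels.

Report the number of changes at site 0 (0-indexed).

[col 0] JM: children J:{G}, M:{T} ∪→ {G,T}; cost 1
[col 0] JMT: children JM:{G,T}, T:{T} ∩→ {T}; cost 0
[col 0] HJMT: children H:{G}, JMT:{T} ∪→ {G,T}; cost 1
[col 0] HJMTZ: children HJMT:{G,T}, Z:{G} ∩→ {G}; cost 0
[col 0] NX: children N:{G}, X:{T} ∪→ {G,T}; cost 1
[col 0] HJMNTXZ: children HJMTZ:{G}, NX:{G,T} ∩→ {G}; cost 0
[col 1] JM: children J:{C}, M:{G} ∪→ {C,G}; cost 1
[col 1] JMT: children JM:{C,G}, T:{G} ∩→ {G}; cost 0
[col 1] HJMT: children H:{G}, JMT:{G} ∩→ {G}; cost 0
[col 1] HJMTZ: children HJMT:{G}, Z:{T} ∪→ {G,T}; cost 1
[col 1] NX: children N:{G}, X:{C} ∪→ {C,G}; cost 1
[col 1] HJMNTXZ: children HJMTZ:{G,T}, NX:{C,G} ∩→ {G}; cost 0
[col 2] JM: children J:{G}, M:{T} ∪→ {G,T}; cost 1
[col 2] JMT: children JM:{G,T}, T:{C} ∪→ {C,G,T}; cost 1
[col 2] HJMT: children H:{T}, JMT:{C,G,T} ∩→ {T}; cost 0
[col 2] HJMTZ: children HJMT:{T}, Z:{T} ∩→ {T}; cost 0
[col 2] NX: children N:{G}, X:{G} ∩→ {G}; cost 0
[col 2] HJMNTXZ: children HJMTZ:{T}, NX:{G} ∪→ {G,T}; cost 1
[col 3] JM: children J:{A}, M:{G} ∪→ {A,G}; cost 1
[col 3] JMT: children JM:{A,G}, T:{G} ∩→ {G}; cost 0
[col 3] HJMT: children H:{T}, JMT:{G} ∪→ {G,T}; cost 1
[col 3] HJMTZ: children HJMT:{G,T}, Z:{A} ∪→ {A,G,T}; cost 1
[col 3] NX: children N:{G}, X:{G} ∩→ {G}; cost 0
[col 3] HJMNTXZ: children HJMTZ:{A,G,T}, NX:{G} ∩→ {G}; cost 0
[col 4] JM: children J:{T}, M:{A} ∪→ {A,T}; cost 1
[col 4] JMT: children JM:{A,T}, T:{A} ∩→ {A}; cost 0
[col 4] HJMT: children H:{A}, JMT:{A} ∩→ {A}; cost 0
[col 4] HJMTZ: children HJMT:{A}, Z:{C} ∪→ {A,C}; cost 1
[col 4] NX: children N:{T}, X:{T} ∩→ {T}; cost 0
[col 4] HJMNTXZ: children HJMTZ:{A,C}, NX:{T} ∪→ {A,C,T}; cost 1
[col 5] JM: children J:{T}, M:{C} ∪→ {C,T}; cost 1
[col 5] JMT: children JM:{C,T}, T:{G} ∪→ {C,G,T}; cost 1
[col 5] HJMT: children H:{T}, JMT:{C,G,T} ∩→ {T}; cost 0
[col 5] HJMTZ: children HJMT:{T}, Z:{T} ∩→ {T}; cost 0
[col 5] NX: children N:{G}, X:{C} ∪→ {C,G}; cost 1
[col 5] HJMNTXZ: children HJMTZ:{T}, NX:{C,G} ∪→ {C,G,T}; cost 1
per-site changes: [3, 3, 3, 3, 3, 4]; total = 19

3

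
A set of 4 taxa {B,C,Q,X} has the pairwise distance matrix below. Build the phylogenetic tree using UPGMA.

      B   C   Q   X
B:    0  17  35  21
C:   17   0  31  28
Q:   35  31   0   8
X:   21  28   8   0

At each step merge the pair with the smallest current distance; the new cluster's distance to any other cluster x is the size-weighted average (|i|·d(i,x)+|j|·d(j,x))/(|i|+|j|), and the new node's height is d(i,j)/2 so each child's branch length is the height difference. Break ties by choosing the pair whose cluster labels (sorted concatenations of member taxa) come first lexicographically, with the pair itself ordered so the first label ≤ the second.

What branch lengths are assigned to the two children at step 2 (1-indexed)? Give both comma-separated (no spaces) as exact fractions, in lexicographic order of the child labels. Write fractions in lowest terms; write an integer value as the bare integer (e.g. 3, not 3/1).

17/2,17/2

iteration 1: select Q,X (d=8); attach at lengths (4, 4); label the merged cluster QX
  updated: d(B,QX)=28, d(C,QX)=59/2
iteration 2: select B,C (d=17); attach at lengths (17/2, 17/2); label the merged cluster BC
  updated: d(BC,QX)=115/4
iteration 3: select BC,QX (d=115/4); attach at lengths (47/8, 83/8); label the merged cluster BCQX
final tree: ((B:17/2,C:17/2):47/8,(Q:4,X:4):83/8)
total length: 165/4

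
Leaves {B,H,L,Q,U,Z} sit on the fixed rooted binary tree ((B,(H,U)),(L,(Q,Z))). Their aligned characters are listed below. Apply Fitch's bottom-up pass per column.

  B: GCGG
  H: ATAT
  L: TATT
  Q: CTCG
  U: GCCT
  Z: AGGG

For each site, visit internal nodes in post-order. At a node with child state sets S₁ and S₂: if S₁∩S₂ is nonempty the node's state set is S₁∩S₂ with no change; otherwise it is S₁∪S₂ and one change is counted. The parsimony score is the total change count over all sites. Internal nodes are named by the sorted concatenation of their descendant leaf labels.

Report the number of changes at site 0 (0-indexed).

4

site 0, node HU: H={A} ∪ U={G} → {A,G} (+1)
site 0, node BHU: B={G} ∩ HU={A,G} → {G} (+0)
site 0, node QZ: Q={C} ∪ Z={A} → {A,C} (+1)
site 0, node LQZ: L={T} ∪ QZ={A,C} → {A,C,T} (+1)
site 0, node BHLQUZ: BHU={G} ∪ LQZ={A,C,T} → {A,C,G,T} (+1)
site 1, node HU: H={T} ∪ U={C} → {C,T} (+1)
site 1, node BHU: B={C} ∩ HU={C,T} → {C} (+0)
site 1, node QZ: Q={T} ∪ Z={G} → {G,T} (+1)
site 1, node LQZ: L={A} ∪ QZ={G,T} → {A,G,T} (+1)
site 1, node BHLQUZ: BHU={C} ∪ LQZ={A,G,T} → {A,C,G,T} (+1)
site 2, node HU: H={A} ∪ U={C} → {A,C} (+1)
site 2, node BHU: B={G} ∪ HU={A,C} → {A,C,G} (+1)
site 2, node QZ: Q={C} ∪ Z={G} → {C,G} (+1)
site 2, node LQZ: L={T} ∪ QZ={C,G} → {C,G,T} (+1)
site 2, node BHLQUZ: BHU={A,C,G} ∩ LQZ={C,G,T} → {C,G} (+0)
site 3, node HU: H={T} ∩ U={T} → {T} (+0)
site 3, node BHU: B={G} ∪ HU={T} → {G,T} (+1)
site 3, node QZ: Q={G} ∩ Z={G} → {G} (+0)
site 3, node LQZ: L={T} ∪ QZ={G} → {G,T} (+1)
site 3, node BHLQUZ: BHU={G,T} ∩ LQZ={G,T} → {G,T} (+0)
per-site changes: [4, 4, 4, 2]; total = 14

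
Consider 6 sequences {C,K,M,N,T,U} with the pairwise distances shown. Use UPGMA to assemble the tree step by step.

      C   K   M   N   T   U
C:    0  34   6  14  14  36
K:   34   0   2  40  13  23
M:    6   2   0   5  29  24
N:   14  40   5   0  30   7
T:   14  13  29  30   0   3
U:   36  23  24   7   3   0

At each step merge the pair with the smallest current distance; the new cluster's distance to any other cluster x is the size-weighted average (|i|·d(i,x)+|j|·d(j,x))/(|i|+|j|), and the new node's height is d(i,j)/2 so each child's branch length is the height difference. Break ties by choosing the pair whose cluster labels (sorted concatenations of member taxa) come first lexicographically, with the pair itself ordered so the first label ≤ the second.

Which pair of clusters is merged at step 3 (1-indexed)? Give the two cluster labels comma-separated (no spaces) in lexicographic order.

1. join K+M (d=2) ⇒ KM; edges |K|=1, |M|=1
  updated: d(C,KM)=20, d(KM,N)=45/2, d(KM,T)=21, d(KM,U)=47/2
2. join T+U (d=3) ⇒ TU; edges |T|=3/2, |U|=3/2
  updated: d(C,TU)=25, d(KM,TU)=89/4, d(N,TU)=37/2
3. join C+N (d=14) ⇒ CN; edges |C|=7, |N|=7
  updated: d(CN,KM)=85/4, d(CN,TU)=87/4
4. join CN+KM (d=85/4) ⇒ CKMN; edges |CN|=29/8, |KM|=77/8
  updated: d(CKMN,TU)=22
5. join CKMN+TU (d=22) ⇒ CKMNTU; edges |CKMN|=3/8, |TU|=19/2
final tree: (((C:7,N:7):29/8,(K:1,M:1):77/8):3/8,(T:3/2,U:3/2):19/2)
total length: 337/8

C,N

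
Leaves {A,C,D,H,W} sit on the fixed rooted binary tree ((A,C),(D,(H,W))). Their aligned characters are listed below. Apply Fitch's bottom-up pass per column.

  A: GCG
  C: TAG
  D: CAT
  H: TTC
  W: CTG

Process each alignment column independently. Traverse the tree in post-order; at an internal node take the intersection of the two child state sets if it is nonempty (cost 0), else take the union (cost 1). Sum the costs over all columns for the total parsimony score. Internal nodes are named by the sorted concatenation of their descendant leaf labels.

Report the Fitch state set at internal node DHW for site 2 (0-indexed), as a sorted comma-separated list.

site 0, node AC: A={G} ∪ C={T} → {G,T} (+1)
site 0, node HW: H={T} ∪ W={C} → {C,T} (+1)
site 0, node DHW: D={C} ∩ HW={C,T} → {C} (+0)
site 0, node ACDHW: AC={G,T} ∪ DHW={C} → {C,G,T} (+1)
site 1, node AC: A={C} ∪ C={A} → {A,C} (+1)
site 1, node HW: H={T} ∩ W={T} → {T} (+0)
site 1, node DHW: D={A} ∪ HW={T} → {A,T} (+1)
site 1, node ACDHW: AC={A,C} ∩ DHW={A,T} → {A} (+0)
site 2, node AC: A={G} ∩ C={G} → {G} (+0)
site 2, node HW: H={C} ∪ W={G} → {C,G} (+1)
site 2, node DHW: D={T} ∪ HW={C,G} → {C,G,T} (+1)
site 2, node ACDHW: AC={G} ∩ DHW={C,G,T} → {G} (+0)
per-site changes: [3, 2, 2]; total = 7

C,G,T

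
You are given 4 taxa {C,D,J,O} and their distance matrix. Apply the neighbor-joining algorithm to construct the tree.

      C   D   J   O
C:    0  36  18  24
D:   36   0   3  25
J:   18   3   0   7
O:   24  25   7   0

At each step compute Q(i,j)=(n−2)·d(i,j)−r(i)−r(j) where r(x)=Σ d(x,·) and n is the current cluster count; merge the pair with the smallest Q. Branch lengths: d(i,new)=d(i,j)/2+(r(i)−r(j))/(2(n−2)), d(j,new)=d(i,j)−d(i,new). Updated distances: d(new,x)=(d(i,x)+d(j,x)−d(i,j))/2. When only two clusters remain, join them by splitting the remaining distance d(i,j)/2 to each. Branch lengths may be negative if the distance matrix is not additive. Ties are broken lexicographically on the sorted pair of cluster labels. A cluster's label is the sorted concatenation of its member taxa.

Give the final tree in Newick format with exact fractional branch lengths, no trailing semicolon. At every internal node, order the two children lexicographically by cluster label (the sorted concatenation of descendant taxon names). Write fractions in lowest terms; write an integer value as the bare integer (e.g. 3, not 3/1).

(((C:35/2,O:13/2):8,D:21/2):-15/4,J:-15/4)

iteration 1: select C,O (d=24, Q=-86); attach at lengths (35/2, 13/2); label the merged cluster CO
  updated: d(CO,D)=37/2, d(CO,J)=1/2
iteration 2: select CO,D (d=37/2, Q=-22); attach at lengths (8, 21/2); label the merged cluster CDO
  updated: d(CDO,J)=-15/2
iteration 3: select CDO,J (d=-15/2); attach at lengths (-15/4, -15/4); label the merged cluster CDJO
final tree: (((C:35/2,O:13/2):8,D:21/2):-15/4,J:-15/4)
total length: 35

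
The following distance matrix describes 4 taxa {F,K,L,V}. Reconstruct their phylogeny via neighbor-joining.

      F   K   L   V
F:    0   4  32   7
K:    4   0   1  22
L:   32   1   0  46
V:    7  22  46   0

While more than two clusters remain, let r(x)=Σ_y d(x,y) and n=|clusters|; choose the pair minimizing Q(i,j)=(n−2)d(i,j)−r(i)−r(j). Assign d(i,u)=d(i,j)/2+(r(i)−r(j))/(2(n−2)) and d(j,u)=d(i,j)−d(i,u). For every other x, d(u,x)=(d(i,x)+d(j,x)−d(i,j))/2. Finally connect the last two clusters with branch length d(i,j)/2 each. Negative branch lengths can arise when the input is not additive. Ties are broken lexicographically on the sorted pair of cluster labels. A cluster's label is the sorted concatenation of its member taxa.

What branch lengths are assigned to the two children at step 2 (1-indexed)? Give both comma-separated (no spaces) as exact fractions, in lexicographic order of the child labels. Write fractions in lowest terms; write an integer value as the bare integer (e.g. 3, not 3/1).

22,-25/2

step 1: merge (F,V) at d=7, Q=-104; branch lengths F→-9/2, V→23/2; new cluster FV
  updated: d(FV,K)=19/2, d(FV,L)=71/2
step 2: merge (FV,K) at d=19/2, Q=-46; branch lengths FV→22, K→-25/2; new cluster FKV
  updated: d(FKV,L)=27/2
step 3: merge (FKV,L) at d=27/2; branch lengths FKV→27/4, L→27/4; new cluster FKLV
final tree: (((F:-9/2,V:23/2):22,K:-25/2):27/4,L:27/4)
total length: 30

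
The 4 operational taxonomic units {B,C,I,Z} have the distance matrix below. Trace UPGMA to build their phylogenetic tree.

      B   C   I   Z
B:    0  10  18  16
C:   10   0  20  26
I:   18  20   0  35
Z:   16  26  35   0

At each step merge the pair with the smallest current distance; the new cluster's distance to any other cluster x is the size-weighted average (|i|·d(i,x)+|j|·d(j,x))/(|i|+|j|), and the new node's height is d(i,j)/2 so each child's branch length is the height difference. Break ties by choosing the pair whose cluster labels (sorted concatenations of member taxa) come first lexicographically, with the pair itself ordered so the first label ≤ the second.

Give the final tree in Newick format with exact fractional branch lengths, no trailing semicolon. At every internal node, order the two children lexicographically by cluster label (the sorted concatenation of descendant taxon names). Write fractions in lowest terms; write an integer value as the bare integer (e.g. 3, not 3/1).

1. join B+C (d=10) ⇒ BC; edges |B|=5, |C|=5
  updated: d(BC,I)=19, d(BC,Z)=21
2. join BC+I (d=19) ⇒ BCI; edges |BC|=9/2, |I|=19/2
  updated: d(BCI,Z)=77/3
3. join BCI+Z (d=77/3) ⇒ BCIZ; edges |BCI|=10/3, |Z|=77/6
final tree: (((B:5,C:5):9/2,I:19/2):10/3,Z:77/6)
total length: 241/6

(((B:5,C:5):9/2,I:19/2):10/3,Z:77/6)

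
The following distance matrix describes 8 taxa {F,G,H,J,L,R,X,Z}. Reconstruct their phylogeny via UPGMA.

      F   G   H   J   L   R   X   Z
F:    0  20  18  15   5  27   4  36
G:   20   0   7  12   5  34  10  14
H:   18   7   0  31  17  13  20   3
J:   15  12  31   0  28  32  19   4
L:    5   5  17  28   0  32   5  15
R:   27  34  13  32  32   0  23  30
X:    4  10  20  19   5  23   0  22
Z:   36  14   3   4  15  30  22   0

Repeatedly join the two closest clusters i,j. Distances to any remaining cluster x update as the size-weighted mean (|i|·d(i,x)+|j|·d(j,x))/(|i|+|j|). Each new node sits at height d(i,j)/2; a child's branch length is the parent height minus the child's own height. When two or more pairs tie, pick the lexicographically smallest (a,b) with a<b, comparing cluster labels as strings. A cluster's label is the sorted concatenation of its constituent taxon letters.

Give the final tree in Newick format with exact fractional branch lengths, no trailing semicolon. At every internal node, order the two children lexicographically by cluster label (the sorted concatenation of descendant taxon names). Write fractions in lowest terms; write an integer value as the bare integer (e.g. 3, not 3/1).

step 1: merge (H,Z) at d=3; branch lengths H→3/2, Z→3/2; new cluster HZ
  updated: d(F,HZ)=27, d(G,HZ)=21/2, d(HZ,J)=35/2, d(HZ,L)=16, d(HZ,R)=43/2, d(HZ,X)=21
step 2: merge (F,X) at d=4; branch lengths F→2, X→2; new cluster FX
  updated: d(FX,G)=15, d(FX,HZ)=24, d(FX,J)=17, d(FX,L)=5, d(FX,R)=25
step 3: merge (FX,L) at d=5; branch lengths FX→1/2, L→5/2; new cluster FLX
  updated: d(FLX,G)=35/3, d(FLX,HZ)=64/3, d(FLX,J)=62/3, d(FLX,R)=82/3
step 4: merge (G,HZ) at d=21/2; branch lengths G→21/4, HZ→15/4; new cluster GHZ
  updated: d(FLX,GHZ)=163/9, d(GHZ,J)=47/3, d(GHZ,R)=77/3
step 5: merge (GHZ,J) at d=47/3; branch lengths GHZ→31/12, J→47/6; new cluster GHJZ
  updated: d(FLX,GHJZ)=75/4, d(GHJZ,R)=109/4
step 6: merge (FLX,GHJZ) at d=75/4; branch lengths FLX→55/8, GHJZ→37/24; new cluster FGHJLXZ
  updated: d(FGHJLXZ,R)=191/7
step 7: merge (FGHJLXZ,R) at d=191/7; branch lengths FGHJLXZ→239/56, R→191/14; new cluster FGHJLRXZ
final tree: ((((F:2,X:2):1/2,L:5/2):55/8,((G:21/4,(H:3/2,Z:3/2):15/4):31/12,J:47/6):37/24):239/56,R:191/14)
total length: 9365/168

((((F:2,X:2):1/2,L:5/2):55/8,((G:21/4,(H:3/2,Z:3/2):15/4):31/12,J:47/6):37/24):239/56,R:191/14)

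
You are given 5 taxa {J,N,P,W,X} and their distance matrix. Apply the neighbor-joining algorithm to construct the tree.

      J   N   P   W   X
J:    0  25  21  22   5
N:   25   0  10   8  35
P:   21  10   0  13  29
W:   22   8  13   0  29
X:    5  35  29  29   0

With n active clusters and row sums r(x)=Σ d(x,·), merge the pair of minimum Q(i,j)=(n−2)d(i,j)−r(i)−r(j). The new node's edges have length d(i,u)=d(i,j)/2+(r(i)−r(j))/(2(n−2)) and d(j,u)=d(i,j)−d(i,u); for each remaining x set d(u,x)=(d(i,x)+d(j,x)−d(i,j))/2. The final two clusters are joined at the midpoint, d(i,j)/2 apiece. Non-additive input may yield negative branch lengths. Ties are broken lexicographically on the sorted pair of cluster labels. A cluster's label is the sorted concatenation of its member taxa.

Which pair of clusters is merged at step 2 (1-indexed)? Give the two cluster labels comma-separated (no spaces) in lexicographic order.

1. join J+X (d=5, Q=-156) ⇒ JX; edges |J|=-5/3, |X|=20/3
  updated: d(JX,N)=55/2, d(JX,P)=45/2, d(JX,W)=23
2. join JX+P (d=45/2, Q=-147/2) ⇒ JPX; edges |JX|=145/8, |P|=35/8
  updated: d(JPX,N)=15/2, d(JPX,W)=27/4
3. join JPX+N (d=15/2, Q=-89/4) ⇒ JNPX; edges |JPX|=25/8, |N|=35/8
  updated: d(JNPX,W)=29/8
4. join JNPX+W (d=29/8) ⇒ JNPWX; edges |JNPX|=29/16, |W|=29/16
final tree: ((((J:-5/3,X:20/3):145/8,P:35/8):25/8,N:35/8):29/16,W:29/16)
total length: 309/8

JX,P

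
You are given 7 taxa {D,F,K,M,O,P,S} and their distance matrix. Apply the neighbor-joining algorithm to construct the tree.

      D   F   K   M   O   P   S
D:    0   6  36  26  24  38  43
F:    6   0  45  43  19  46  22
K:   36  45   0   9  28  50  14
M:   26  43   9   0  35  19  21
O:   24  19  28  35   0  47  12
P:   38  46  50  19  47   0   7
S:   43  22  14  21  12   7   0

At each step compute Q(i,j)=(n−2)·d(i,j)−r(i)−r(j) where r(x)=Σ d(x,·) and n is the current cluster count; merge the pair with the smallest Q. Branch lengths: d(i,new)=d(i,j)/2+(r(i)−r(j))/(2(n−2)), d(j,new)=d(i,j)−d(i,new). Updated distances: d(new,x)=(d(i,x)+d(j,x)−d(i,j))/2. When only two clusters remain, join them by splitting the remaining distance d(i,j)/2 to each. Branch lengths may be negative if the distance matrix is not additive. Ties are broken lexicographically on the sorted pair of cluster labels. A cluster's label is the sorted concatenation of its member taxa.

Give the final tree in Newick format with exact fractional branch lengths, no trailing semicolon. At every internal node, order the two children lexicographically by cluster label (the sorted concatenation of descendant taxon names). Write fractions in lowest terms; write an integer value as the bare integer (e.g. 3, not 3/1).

step 1: merge (D,F) at d=6, Q=-324; branch lengths D→11/5, F→19/5; new cluster DF
  updated: d(DF,K)=75/2, d(DF,M)=63/2, d(DF,O)=37/2, d(DF,P)=39, d(DF,S)=59/2
step 2: merge (DF,O) at d=37/2, Q=-445/2; branch lengths DF→179/16, O→117/16; new cluster DFO
  updated: d(DFO,K)=47/2, d(DFO,M)=24, d(DFO,P)=135/4, d(DFO,S)=23/2
step 3: merge (K,M) at d=9, Q=-285/2; branch lengths K→101/12, M→7/12; new cluster KM
  updated: d(DFO,KM)=77/4, d(KM,P)=30, d(KM,S)=13
step 4: merge (DFO,KM) at d=77/4, Q=-353/4; branch lengths DFO→163/16, KM→145/16; new cluster DFKMO
  updated: d(DFKMO,P)=89/4, d(DFKMO,S)=21/8
step 5: merge (DFKMO,P) at d=89/4, Q=-255/8; branch lengths DFKMO→143/16, P→213/16; new cluster DFKMOP
  updated: d(DFKMOP,S)=-101/16
step 6: merge (DFKMOP,S) at d=-101/16; branch lengths DFKMOP→-101/32, S→-101/32; new cluster DFKMOPS
final tree: (((((D:11/5,F:19/5):179/16,O:117/16):163/16,(K:101/12,M:7/12):145/16):143/16,P:213/16):-101/32,S:-101/32)
total length: 1099/16

(((((D:11/5,F:19/5):179/16,O:117/16):163/16,(K:101/12,M:7/12):145/16):143/16,P:213/16):-101/32,S:-101/32)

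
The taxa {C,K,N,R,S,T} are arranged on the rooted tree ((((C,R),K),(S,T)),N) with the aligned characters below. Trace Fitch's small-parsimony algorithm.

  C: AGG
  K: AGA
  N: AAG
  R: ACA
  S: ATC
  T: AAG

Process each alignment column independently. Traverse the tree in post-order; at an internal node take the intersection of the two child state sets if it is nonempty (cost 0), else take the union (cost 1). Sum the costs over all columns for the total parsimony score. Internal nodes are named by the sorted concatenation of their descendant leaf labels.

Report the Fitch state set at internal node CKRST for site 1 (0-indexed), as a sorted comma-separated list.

CR@0: {A} ∩ {A} = {A} (intersection, +0)
CKR@0: {A} ∩ {A} = {A} (intersection, +0)
ST@0: {A} ∩ {A} = {A} (intersection, +0)
CKRST@0: {A} ∩ {A} = {A} (intersection, +0)
CKNRST@0: {A} ∩ {A} = {A} (intersection, +0)
CR@1: {G} ∪ {C} = {C,G} (union, +1)
CKR@1: {C,G} ∩ {G} = {G} (intersection, +0)
ST@1: {T} ∪ {A} = {A,T} (union, +1)
CKRST@1: {G} ∪ {A,T} = {A,G,T} (union, +1)
CKNRST@1: {A,G,T} ∩ {A} = {A} (intersection, +0)
CR@2: {G} ∪ {A} = {A,G} (union, +1)
CKR@2: {A,G} ∩ {A} = {A} (intersection, +0)
ST@2: {C} ∪ {G} = {C,G} (union, +1)
CKRST@2: {A} ∪ {C,G} = {A,C,G} (union, +1)
CKNRST@2: {A,C,G} ∩ {G} = {G} (intersection, +0)
per-site changes: [0, 3, 3]; total = 6

A,G,T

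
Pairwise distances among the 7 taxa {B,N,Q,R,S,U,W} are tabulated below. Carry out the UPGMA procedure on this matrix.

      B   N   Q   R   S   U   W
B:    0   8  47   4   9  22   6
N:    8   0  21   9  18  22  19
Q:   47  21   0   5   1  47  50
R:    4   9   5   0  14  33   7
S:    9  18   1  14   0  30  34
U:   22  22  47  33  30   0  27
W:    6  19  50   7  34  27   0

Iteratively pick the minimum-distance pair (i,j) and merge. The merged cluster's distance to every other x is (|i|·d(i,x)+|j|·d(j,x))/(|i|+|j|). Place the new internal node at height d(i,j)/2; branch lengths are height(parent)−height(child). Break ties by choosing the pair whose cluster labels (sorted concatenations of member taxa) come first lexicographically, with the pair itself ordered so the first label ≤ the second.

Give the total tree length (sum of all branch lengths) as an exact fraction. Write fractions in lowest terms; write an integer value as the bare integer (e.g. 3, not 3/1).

1303/24

iteration 1: select Q,S (d=1); attach at lengths (1/2, 1/2); label the merged cluster QS
  updated: d(B,QS)=28, d(N,QS)=39/2, d(QS,R)=19/2, d(QS,U)=77/2, d(QS,W)=42
iteration 2: select B,R (d=4); attach at lengths (2, 2); label the merged cluster BR
  updated: d(BR,N)=17/2, d(BR,QS)=75/4, d(BR,U)=55/2, d(BR,W)=13/2
iteration 3: select BR,W (d=13/2); attach at lengths (5/4, 13/4); label the merged cluster BRW
  updated: d(BRW,N)=12, d(BRW,QS)=53/2, d(BRW,U)=82/3
iteration 4: select BRW,N (d=12); attach at lengths (11/4, 6); label the merged cluster BNRW
  updated: d(BNRW,QS)=99/4, d(BNRW,U)=26
iteration 5: select BNRW,QS (d=99/4); attach at lengths (51/8, 95/8); label the merged cluster BNQRSW
  updated: d(BNQRSW,U)=181/6
iteration 6: select BNQRSW,U (d=181/6); attach at lengths (65/24, 181/12); label the merged cluster BNQRSUW
final tree: (((((B:2,R:2):5/4,W:13/4):11/4,N:6):51/8,(Q:1/2,S:1/2):95/8):65/24,U:181/12)
total length: 1303/24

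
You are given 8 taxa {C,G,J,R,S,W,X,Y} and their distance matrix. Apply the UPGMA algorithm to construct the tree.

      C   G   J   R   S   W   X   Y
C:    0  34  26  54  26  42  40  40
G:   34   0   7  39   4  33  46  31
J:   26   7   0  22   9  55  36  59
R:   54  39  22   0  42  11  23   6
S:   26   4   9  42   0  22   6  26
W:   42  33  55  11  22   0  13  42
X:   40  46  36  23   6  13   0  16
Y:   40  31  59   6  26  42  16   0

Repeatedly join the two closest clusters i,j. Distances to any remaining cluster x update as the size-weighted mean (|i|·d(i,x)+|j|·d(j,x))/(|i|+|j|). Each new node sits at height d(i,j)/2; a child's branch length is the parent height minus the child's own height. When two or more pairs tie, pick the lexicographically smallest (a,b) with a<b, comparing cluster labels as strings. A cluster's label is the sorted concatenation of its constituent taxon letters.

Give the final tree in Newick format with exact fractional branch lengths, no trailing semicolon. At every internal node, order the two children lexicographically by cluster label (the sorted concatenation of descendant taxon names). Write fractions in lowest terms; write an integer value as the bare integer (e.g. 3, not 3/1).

1. join G+S (d=4) ⇒ GS; edges |G|=2, |S|=2
  updated: d(C,GS)=30, d(GS,J)=8, d(GS,R)=81/2, d(GS,W)=55/2, d(GS,X)=26, d(GS,Y)=57/2
2. join R+Y (d=6) ⇒ RY; edges |R|=3, |Y|=3
  updated: d(C,RY)=47, d(GS,RY)=69/2, d(J,RY)=81/2, d(RY,W)=53/2, d(RY,X)=39/2
3. join GS+J (d=8) ⇒ GJS; edges |GS|=2, |J|=4
  updated: d(C,GJS)=86/3, d(GJS,RY)=73/2, d(GJS,W)=110/3, d(GJS,X)=88/3
4. join W+X (d=13) ⇒ WX; edges |W|=13/2, |X|=13/2
  updated: d(C,WX)=41, d(GJS,WX)=33, d(RY,WX)=23
5. join RY+WX (d=23) ⇒ RWXY; edges |RY|=17/2, |WX|=5
  updated: d(C,RWXY)=44, d(GJS,RWXY)=139/4
6. join C+GJS (d=86/3) ⇒ CGJS; edges |C|=43/3, |GJS|=31/3
  updated: d(CGJS,RWXY)=593/16
7. join CGJS+RWXY (d=593/16) ⇒ CGJRSWXY; edges |CGJS|=403/96, |RWXY|=225/32
final tree: ((C:43/3,((G:2,S:2):2,J:4):31/3):403/96,((R:3,Y:3):17/2,(W:13/2,X:13/2):5):225/32)
total length: 3763/48

((C:43/3,((G:2,S:2):2,J:4):31/3):403/96,((R:3,Y:3):17/2,(W:13/2,X:13/2):5):225/32)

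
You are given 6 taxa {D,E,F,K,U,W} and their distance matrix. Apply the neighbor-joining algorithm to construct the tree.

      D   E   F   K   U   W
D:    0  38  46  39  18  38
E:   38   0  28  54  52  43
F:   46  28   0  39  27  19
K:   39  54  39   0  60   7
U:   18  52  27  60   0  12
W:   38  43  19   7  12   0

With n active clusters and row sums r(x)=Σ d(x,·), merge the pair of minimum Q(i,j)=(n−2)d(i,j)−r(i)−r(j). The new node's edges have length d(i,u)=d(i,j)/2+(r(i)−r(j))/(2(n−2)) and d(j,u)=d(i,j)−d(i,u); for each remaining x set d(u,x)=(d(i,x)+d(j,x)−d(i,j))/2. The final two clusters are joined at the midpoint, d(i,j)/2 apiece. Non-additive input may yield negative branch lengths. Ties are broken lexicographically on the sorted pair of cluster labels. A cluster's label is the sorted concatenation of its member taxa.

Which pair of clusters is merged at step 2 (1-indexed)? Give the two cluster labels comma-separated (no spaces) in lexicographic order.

iteration 1: select K,W (d=7, Q=-290); attach at lengths (27/2, -13/2); label the merged cluster KW
  updated: d(D,KW)=35, d(E,KW)=45, d(F,KW)=51/2, d(KW,U)=65/2
iteration 2: select D,U (d=18, Q=-425/2); attach at lengths (41/4, 31/4); label the merged cluster DU
  updated: d(DU,E)=36, d(DU,F)=55/2, d(DU,KW)=99/4
iteration 3: select DU,KW (d=99/4, Q=-134); attach at lengths (85/8, 113/8); label the merged cluster DKUW
  updated: d(DKUW,E)=225/8, d(DKUW,F)=113/8
iteration 4: select DKUW,E (d=225/8, Q=-281/4); attach at lengths (57/8, 21); label the merged cluster DEKUW
  updated: d(DEKUW,F)=7
iteration 5: select DEKUW,F (d=7); attach at lengths (7/2, 7/2); label the merged cluster DEFKUW
final tree: ((((D:41/4,U:31/4):85/8,(K:27/2,W:-13/2):113/8):57/8,E:21):7/2,F:7/2)
total length: 679/8

D,U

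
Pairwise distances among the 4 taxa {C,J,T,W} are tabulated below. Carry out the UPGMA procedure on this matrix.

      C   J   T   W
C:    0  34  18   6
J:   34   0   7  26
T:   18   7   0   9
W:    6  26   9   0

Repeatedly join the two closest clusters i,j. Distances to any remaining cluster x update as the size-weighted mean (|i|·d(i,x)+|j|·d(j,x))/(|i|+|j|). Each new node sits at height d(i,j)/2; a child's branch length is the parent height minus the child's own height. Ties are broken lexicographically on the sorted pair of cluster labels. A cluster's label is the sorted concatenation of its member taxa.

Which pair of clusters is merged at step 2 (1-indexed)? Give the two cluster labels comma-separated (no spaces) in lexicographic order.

J,T

step 1: merge (C,W) at d=6; branch lengths C→3, W→3; new cluster CW
  updated: d(CW,J)=30, d(CW,T)=27/2
step 2: merge (J,T) at d=7; branch lengths J→7/2, T→7/2; new cluster JT
  updated: d(CW,JT)=87/4
step 3: merge (CW,JT) at d=87/4; branch lengths CW→63/8, JT→59/8; new cluster CJTW
final tree: ((C:3,W:3):63/8,(J:7/2,T:7/2):59/8)
total length: 113/4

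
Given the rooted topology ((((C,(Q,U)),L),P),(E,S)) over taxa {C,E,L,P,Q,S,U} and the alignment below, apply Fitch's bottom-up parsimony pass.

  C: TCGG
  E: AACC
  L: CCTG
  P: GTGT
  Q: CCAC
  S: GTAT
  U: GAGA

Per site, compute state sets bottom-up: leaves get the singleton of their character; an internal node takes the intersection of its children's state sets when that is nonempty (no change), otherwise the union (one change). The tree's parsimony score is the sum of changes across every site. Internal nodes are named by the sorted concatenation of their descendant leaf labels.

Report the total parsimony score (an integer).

[col 0] QU: children Q:{C}, U:{G} ∪→ {C,G}; cost 1
[col 0] CQU: children C:{T}, QU:{C,G} ∪→ {C,G,T}; cost 1
[col 0] CLQU: children CQU:{C,G,T}, L:{C} ∩→ {C}; cost 0
[col 0] CLPQU: children CLQU:{C}, P:{G} ∪→ {C,G}; cost 1
[col 0] ES: children E:{A}, S:{G} ∪→ {A,G}; cost 1
[col 0] CELPQSU: children CLPQU:{C,G}, ES:{A,G} ∩→ {G}; cost 0
[col 1] QU: children Q:{C}, U:{A} ∪→ {A,C}; cost 1
[col 1] CQU: children C:{C}, QU:{A,C} ∩→ {C}; cost 0
[col 1] CLQU: children CQU:{C}, L:{C} ∩→ {C}; cost 0
[col 1] CLPQU: children CLQU:{C}, P:{T} ∪→ {C,T}; cost 1
[col 1] ES: children E:{A}, S:{T} ∪→ {A,T}; cost 1
[col 1] CELPQSU: children CLPQU:{C,T}, ES:{A,T} ∩→ {T}; cost 0
[col 2] QU: children Q:{A}, U:{G} ∪→ {A,G}; cost 1
[col 2] CQU: children C:{G}, QU:{A,G} ∩→ {G}; cost 0
[col 2] CLQU: children CQU:{G}, L:{T} ∪→ {G,T}; cost 1
[col 2] CLPQU: children CLQU:{G,T}, P:{G} ∩→ {G}; cost 0
[col 2] ES: children E:{C}, S:{A} ∪→ {A,C}; cost 1
[col 2] CELPQSU: children CLPQU:{G}, ES:{A,C} ∪→ {A,C,G}; cost 1
[col 3] QU: children Q:{C}, U:{A} ∪→ {A,C}; cost 1
[col 3] CQU: children C:{G}, QU:{A,C} ∪→ {A,C,G}; cost 1
[col 3] CLQU: children CQU:{A,C,G}, L:{G} ∩→ {G}; cost 0
[col 3] CLPQU: children CLQU:{G}, P:{T} ∪→ {G,T}; cost 1
[col 3] ES: children E:{C}, S:{T} ∪→ {C,T}; cost 1
[col 3] CELPQSU: children CLPQU:{G,T}, ES:{C,T} ∩→ {T}; cost 0
per-site changes: [4, 3, 4, 4]; total = 15

15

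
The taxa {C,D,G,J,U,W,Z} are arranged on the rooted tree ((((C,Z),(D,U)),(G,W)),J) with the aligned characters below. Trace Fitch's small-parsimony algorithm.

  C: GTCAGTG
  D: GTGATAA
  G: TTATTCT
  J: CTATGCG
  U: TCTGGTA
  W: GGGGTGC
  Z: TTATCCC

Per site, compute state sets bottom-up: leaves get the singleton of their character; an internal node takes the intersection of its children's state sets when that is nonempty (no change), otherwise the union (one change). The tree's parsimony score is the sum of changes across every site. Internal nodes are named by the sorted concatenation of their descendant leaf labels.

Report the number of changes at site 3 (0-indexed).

4

site 0, node CZ: C={G} ∪ Z={T} → {G,T} (+1)
site 0, node DU: D={G} ∪ U={T} → {G,T} (+1)
site 0, node CDUZ: CZ={G,T} ∩ DU={G,T} → {G,T} (+0)
site 0, node GW: G={T} ∪ W={G} → {G,T} (+1)
site 0, node CDGUWZ: CDUZ={G,T} ∩ GW={G,T} → {G,T} (+0)
site 0, node CDGJUWZ: CDGUWZ={G,T} ∪ J={C} → {C,G,T} (+1)
site 1, node CZ: C={T} ∩ Z={T} → {T} (+0)
site 1, node DU: D={T} ∪ U={C} → {C,T} (+1)
site 1, node CDUZ: CZ={T} ∩ DU={C,T} → {T} (+0)
site 1, node GW: G={T} ∪ W={G} → {G,T} (+1)
site 1, node CDGUWZ: CDUZ={T} ∩ GW={G,T} → {T} (+0)
site 1, node CDGJUWZ: CDGUWZ={T} ∩ J={T} → {T} (+0)
site 2, node CZ: C={C} ∪ Z={A} → {A,C} (+1)
site 2, node DU: D={G} ∪ U={T} → {G,T} (+1)
site 2, node CDUZ: CZ={A,C} ∪ DU={G,T} → {A,C,G,T} (+1)
site 2, node GW: G={A} ∪ W={G} → {A,G} (+1)
site 2, node CDGUWZ: CDUZ={A,C,G,T} ∩ GW={A,G} → {A,G} (+0)
site 2, node CDGJUWZ: CDGUWZ={A,G} ∩ J={A} → {A} (+0)
site 3, node CZ: C={A} ∪ Z={T} → {A,T} (+1)
site 3, node DU: D={A} ∪ U={G} → {A,G} (+1)
site 3, node CDUZ: CZ={A,T} ∩ DU={A,G} → {A} (+0)
site 3, node GW: G={T} ∪ W={G} → {G,T} (+1)
site 3, node CDGUWZ: CDUZ={A} ∪ GW={G,T} → {A,G,T} (+1)
site 3, node CDGJUWZ: CDGUWZ={A,G,T} ∩ J={T} → {T} (+0)
site 4, node CZ: C={G} ∪ Z={C} → {C,G} (+1)
site 4, node DU: D={T} ∪ U={G} → {G,T} (+1)
site 4, node CDUZ: CZ={C,G} ∩ DU={G,T} → {G} (+0)
site 4, node GW: G={T} ∩ W={T} → {T} (+0)
site 4, node CDGUWZ: CDUZ={G} ∪ GW={T} → {G,T} (+1)
site 4, node CDGJUWZ: CDGUWZ={G,T} ∩ J={G} → {G} (+0)
site 5, node CZ: C={T} ∪ Z={C} → {C,T} (+1)
site 5, node DU: D={A} ∪ U={T} → {A,T} (+1)
site 5, node CDUZ: CZ={C,T} ∩ DU={A,T} → {T} (+0)
site 5, node GW: G={C} ∪ W={G} → {C,G} (+1)
site 5, node CDGUWZ: CDUZ={T} ∪ GW={C,G} → {C,G,T} (+1)
site 5, node CDGJUWZ: CDGUWZ={C,G,T} ∩ J={C} → {C} (+0)
site 6, node CZ: C={G} ∪ Z={C} → {C,G} (+1)
site 6, node DU: D={A} ∩ U={A} → {A} (+0)
site 6, node CDUZ: CZ={C,G} ∪ DU={A} → {A,C,G} (+1)
site 6, node GW: G={T} ∪ W={C} → {C,T} (+1)
site 6, node CDGUWZ: CDUZ={A,C,G} ∩ GW={C,T} → {C} (+0)
site 6, node CDGJUWZ: CDGUWZ={C} ∪ J={G} → {C,G} (+1)
per-site changes: [4, 2, 4, 4, 3, 4, 4]; total = 25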